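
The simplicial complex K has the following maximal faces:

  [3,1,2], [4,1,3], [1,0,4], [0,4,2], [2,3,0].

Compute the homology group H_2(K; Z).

H_2 = 0.

Order the vertices as 0 < 1 < 2 < 3 < 4. Listing each simplex with vertices in this order, K has dimension 2 with simplices:

  0-simplices (5): [0], [1], [2], [3], [4]
  1-simplices (10): [0,1], [0,2], [0,3], [0,4], [1,2], [1,3], [1,4], [2,3], [2,4], [3,4]
  2-simplices (5): [0,1,4], [0,2,3], [0,2,4], [1,2,3], [1,3,4]

so the chain groups are C_0 ≅ Z^5, C_1 ≅ Z^10, C_2 ≅ Z^5.

Boundary ∂_1: C_1 → C_0 maps an edge to its endpoints' difference, ∂[p,q] = q − p.
The 5×10 boundary matrix has rank 4 and Smith normal form diag(1,1,1,1).

Boundary ∂_2: C_2 → C_1 acts by ∂[p,q,r] = [q,r] − [p,r] + [p,q]. For instance
  ∂[1,2,3] = [2,3] − [1,3] + [1,2],
  ∂[1,3,4] = [3,4] − [1,4] + [1,3].
This gives a 10×5 integer matrix of rank 5; reducing to Smith normal form yields diagonal entries (1,1,1,1,1).

Reading off H_k = ker ∂_k / im ∂_{k+1}:

  H_2: rank ker ∂_2 − rank ∂_3 = (5 − 5) − 0 = 0, and there is no ∂_3, so H_2 ≅ 0.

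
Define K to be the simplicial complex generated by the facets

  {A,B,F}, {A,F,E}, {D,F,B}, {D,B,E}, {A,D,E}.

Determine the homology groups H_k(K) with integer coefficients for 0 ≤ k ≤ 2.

H_0 = Z,  H_1 = Z,  H_2 = 0.

We work with the vertex ordering A < B < D < E < F. The simplices of K, each written with vertices in increasing order, are:

  0-simplices (5): A, B, D, E, F
  1-simplices (10): AB, AD, AE, AF, BD, BE, BF, DE, DF, EF
  2-simplices (5): ABF, ADE, AEF, BDE, BDF

so the chain groups are C_0 ≅ Z^5, C_1 ≅ Z^10, C_2 ≅ Z^5.

∂_1: C_1 → C_0 maps an edge to its endpoints' difference, ∂[p,q] = q − p.
The 5×10 boundary matrix has rank 4 and Smith normal form diag(1,1,1,1).

The boundary map ∂_2: C_2 → C_1 acts by ∂[p,q,r] = [q,r] − [p,r] + [p,q]. For instance
  ∂BDF = DF − BF + BD,
  ∂BDE = DE − BE + BD.
This gives a 10×5 integer matrix of rank 5; reducing to Smith normal form yields diagonal entries (1,1,1,1,1).

From H_k ≅ ker(∂_k) / im(∂_{k+1}) we obtain:

  H_0: rank C_0 − rank ∂_1 = 5 − 4 = 1, and the invariant factors of ∂_1 are all 1, so H_0 = Z.
  H_1: rank ker ∂_1 − rank ∂_2 = (10 − 4) − 5 = 1, and the invariant factors of ∂_2 are all 1, so H_1 = Z.
  H_2: rank ker ∂_2 − rank ∂_3 = (5 − 5) − 0 = 0, and there is no ∂_3, so H_2 = 0.

As a check, the Euler characteristic is 5 − 10 + 5 = 0, which agrees with 1 − 1 + 0 = 0.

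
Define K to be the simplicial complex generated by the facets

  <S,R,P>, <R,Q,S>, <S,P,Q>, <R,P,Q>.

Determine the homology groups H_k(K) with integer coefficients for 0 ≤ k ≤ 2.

K has 4 vertices, 6 edges, 4 triangles.
rank ∂_0 = 0, rank ∂_1 = 3 ⇒ b_0 = 4 − 0 − 3 = 1; all invariant factors of ∂_1 are 1 so no torsion. So H_0 ≅ Z.
rank ∂_1 = 3, rank ∂_2 = 3 ⇒ b_1 = 6 − 3 − 3 = 0; all invariant factors of ∂_2 are 1 so no torsion. So H_1 ≅ 0.
rank ∂_2 = 3, rank ∂_3 = 0 ⇒ b_2 = 4 − 3 − 0 = 1. So H_2 ≅ Z.

H_0 ≅ Z,  H_1 = 0,  H_2 ≅ Z.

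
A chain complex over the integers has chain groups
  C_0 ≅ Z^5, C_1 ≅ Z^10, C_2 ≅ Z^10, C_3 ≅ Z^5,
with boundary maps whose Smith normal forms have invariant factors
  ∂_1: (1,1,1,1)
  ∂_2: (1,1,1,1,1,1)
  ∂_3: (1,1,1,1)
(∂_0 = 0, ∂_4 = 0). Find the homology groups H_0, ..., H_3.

H_0: b_0 = 5 − 0 − 4 = 1; torsion from ∂_1 factors > 1: none. So H_0 = Z.
H_1: b_1 = 10 − 4 − 6 = 0; torsion from ∂_2 factors > 1: none. So H_1 = 0.
H_2: b_2 = 10 − 6 − 4 = 0; torsion from ∂_3 factors > 1: none. So H_2 = 0.
H_3: b_3 = 5 − 4 − 0 = 1; torsion from ∂_4 factors > 1: none. So H_3 = Z.

H_0 = Z,  H_1 = 0,  H_2 = 0,  H_3 = Z.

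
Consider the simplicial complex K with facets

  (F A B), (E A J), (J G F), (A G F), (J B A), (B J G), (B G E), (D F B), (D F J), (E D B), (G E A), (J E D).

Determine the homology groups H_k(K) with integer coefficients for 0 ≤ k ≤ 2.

Fix the vertex order A < B < D < E < F < G < J and write every simplex with vertices in increasing order. Then dim K = 2 and the simplices of K are:

  0-simplices (7): A, B, D, E, F, G, J
  1-simplices (18): AB, AE, AF, AG, AJ, BD, BE, BF, BG, BJ, DE, DF, DJ, EG, EJ, FG, FJ, GJ
  2-simplices (12): ABF, ABJ, AEG, AEJ, AFG, BDE, BDF, BEG, BGJ, DEJ, DFJ, FGJ

Hence C_0 ≅ Z^7, C_1 ≅ Z^18, C_2 ≅ Z^12.

Boundary ∂_1: C_1 → C_0 sends each edge [p,q] (with p < q) to q − p. For instance
  ∂EG = G − E.
The 7×18 boundary matrix has rank 6 and Smith normal form diag(1,1,1,1,1,1).

Boundary ∂_2: C_2 → C_1 acts by ∂[p,q,r] = [q,r] − [p,r] + [p,q]. For instance
  ∂DEJ = EJ − DJ + DE,
  ∂ABJ = BJ − AJ + AB.
The 18×12 boundary matrix has rank 12 and Smith normal form diag(1,1,1,1,1,1,1,1,1,1,1,2).

Reading off H_k = ker ∂_k / im ∂_{k+1}:

  H_0: rank C_0 − rank ∂_1 = 7 − 6 = 1, and the invariant factors of ∂_1 are all 1, so H_0 = Z.
  H_1: rank ker ∂_1 − rank ∂_2 = (18 − 6) − 12 = 0, and ∂_2 has invariant factor 2 > 1, so H_1 = Z/2Z.
  H_2: rank ker ∂_2 − rank ∂_3 = (12 − 12) − 0 = 0, and there is no ∂_3, so H_2 = 0.

As a check, the Euler characteristic is 7 − 18 + 12 = 1, which agrees with 1 − 0 + 0 = 1.

H_0 = Z,  H_1 = Z/2Z,  H_2 = 0.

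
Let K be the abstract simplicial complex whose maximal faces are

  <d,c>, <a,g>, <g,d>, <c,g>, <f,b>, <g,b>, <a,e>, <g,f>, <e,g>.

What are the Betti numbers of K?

We work with the vertex ordering a < b < c < d < e < f < g. The simplices of K, each written with vertices in increasing order, are:

  0-simplices (7): a, b, c, d, e, f, g
  1-simplices (9): ae, ag, bf, bg, cd, cg, dg, eg, fg

so the chain groups are C_0 ≅ Z^7, C_1 ≅ Z^9.

Boundary ∂_1: C_1 → C_0 is given by ∂[p,q] = [q] − [p].
As a 7×9 matrix over Z this has rank 6, with invariant factors (1,1,1,1,1,1).

Now H_k = ker ∂_k / im ∂_{k+1}, so:

  H_0: rank C_0 − rank ∂_1 = 7 − 6 = 1, and the invariant factors of ∂_1 are all 1, so H_0 ≅ Z.
  H_1: rank ker ∂_1 − rank ∂_2 = (9 − 6) − 0 = 3, and there is no ∂_2, so H_1 ≅ Z^3.

As a check, the Euler characteristic is 7 − 9 = -2, which agrees with 1 − 3 = -2.
(K is a triangulation of a wedge of 3 circles.)

Hence the Betti numbers are b_0 = 1, b_1 = 3.

b_0 = 1, b_1 = 3.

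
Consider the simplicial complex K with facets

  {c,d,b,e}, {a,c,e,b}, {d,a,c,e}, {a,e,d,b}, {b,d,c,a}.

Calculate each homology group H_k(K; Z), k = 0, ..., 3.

H_0 = Z,  H_1 = 0,  H_2 = 0,  H_3 = Z.

Take the total order a < b < c < d < e on the vertex set. Then K (dimension 3) consists of the simplices:

  0-simplices (5): a, b, c, d, e
  1-simplices (10): ab, ac, ad, ae, bc, bd, be, cd, ce, de
  2-simplices (10): abc, abd, abe, acd, ace, ade, bcd, bce, bde, cde
  3-simplices (5): abcd, abce, abde, acde, bcde

Hence C_0 ≅ Z^5, C_1 ≅ Z^10, C_2 ≅ Z^10, C_3 ≅ Z^5.

∂_1: C_1 → C_0 is given by ∂[p,q] = [q] − [p]. For instance
  ∂ae = e − a.
As a 5×10 matrix over Z this has rank 4, with invariant factors (1,1,1,1).

Boundary ∂_2: C_2 → C_1 acts by ∂[p,q,r] = [q,r] − [p,r] + [p,q]. For instance
  ∂abc = bc − ac + ab,
  ∂cde = de − ce + cd.
The 10×10 boundary matrix has rank 6 and Smith normal form diag(1,1,1,1,1,1).

Boundary ∂_3: C_3 → C_2 sends each 3-simplex σ to the alternating sum Σ_i (−1)^i (σ with its i-th vertex removed). For instance
  ∂acde = cde − ade + ace − acd,
  ∂abcd = bcd − acd + abd − abc.
This gives a 10×5 integer matrix of rank 4; reducing to Smith normal form yields diagonal entries (1,1,1,1).

From H_k ≅ ker(∂_k) / im(∂_{k+1}) we obtain:

  H_0: rank C_0 − rank ∂_1 = 5 − 4 = 1, and the invariant factors of ∂_1 are all 1, so H_0 = Z.
  H_1: rank ker ∂_1 − rank ∂_2 = (10 − 4) − 6 = 0, and the invariant factors of ∂_2 are all 1, so H_1 = 0.
  H_2: rank ker ∂_2 − rank ∂_3 = (10 − 6) − 4 = 0, and the invariant factors of ∂_3 are all 1, so H_2 = 0.
  H_3: rank ker ∂_3 − rank ∂_4 = (5 − 4) − 0 = 1, and there is no ∂_4, so H_3 = Z.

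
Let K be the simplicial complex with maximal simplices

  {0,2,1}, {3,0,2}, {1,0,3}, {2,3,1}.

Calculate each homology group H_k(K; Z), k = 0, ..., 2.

K has 4 vertices, 6 edges, 4 triangles.
rank ∂_0 = 0, rank ∂_1 = 3 ⇒ b_0 = 4 − 0 − 3 = 1; all invariant factors of ∂_1 are 1 so no torsion. So H_0 ≅ Z.
rank ∂_1 = 3, rank ∂_2 = 3 ⇒ b_1 = 6 − 3 − 3 = 0; all invariant factors of ∂_2 are 1 so no torsion. So H_1 ≅ 0.
rank ∂_2 = 3, rank ∂_3 = 0 ⇒ b_2 = 4 − 3 − 0 = 1. So H_2 ≅ Z.

H_0 = Z,  H_1 = 0,  H_2 = Z.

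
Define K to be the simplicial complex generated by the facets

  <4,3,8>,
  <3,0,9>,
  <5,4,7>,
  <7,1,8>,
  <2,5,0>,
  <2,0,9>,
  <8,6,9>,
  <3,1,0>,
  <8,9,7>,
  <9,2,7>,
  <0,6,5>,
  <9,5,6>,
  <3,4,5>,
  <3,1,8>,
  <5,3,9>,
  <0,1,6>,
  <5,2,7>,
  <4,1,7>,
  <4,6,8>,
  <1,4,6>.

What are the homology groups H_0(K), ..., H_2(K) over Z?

H_0 = Z,  H_1 = Z ⊕ Z_2,  H_2 = 0.

We work with the vertex ordering 0 < 1 < 2 < 3 < 4 < 5 < 6 < 7 < 8 < 9. The simplices of K, each written with vertices in increasing order, are:

  0-simplices (10): [0], [1], [2], [3], [4], [5], [6], [7], [8], [9]
  1-simplices (30): (30 of them)
  2-simplices (20): (20 of them)

so the chain groups are C_0 ≅ Z^10, C_1 ≅ Z^30, C_2 ≅ Z^20.

Boundary ∂_1: C_1 → C_0 maps an edge to its endpoints' difference, ∂[p,q] = q − p. For instance
  ∂[2,5] = [5] − [2].
As a 10×30 matrix over Z this has rank 9, with invariant factors (1,1,1,1,1,1,1,1,1).

Boundary ∂_2: C_2 → C_1 acts by ∂[p,q,r] = [q,r] − [p,r] + [p,q]. For instance
  ∂[4,5,7] = [5,7] − [4,7] + [4,5],
  ∂[1,7,8] = [7,8] − [1,8] + [1,7].
As a 30×20 matrix over Z this has rank 20, with invariant factors (1,1,1,1,1,1,1,1,1,1,1,1,1,1,1,1,1,1,1,2).

Now H_k = ker ∂_k / im ∂_{k+1}, so:

  H_0: rank C_0 − rank ∂_1 = 10 − 9 = 1, and the invariant factors of ∂_1 are all 1, so H_0 ≅ Z.
  H_1: rank ker ∂_1 − rank ∂_2 = (30 − 9) − 20 = 1, and ∂_2 has invariant factor 2 > 1, so H_1 ≅ Z ⊕ Z_2.
  H_2: rank ker ∂_2 − rank ∂_3 = (20 − 20) − 0 = 0, and there is no ∂_3, so H_2 ≅ 0.

(K is a triangulation of the Klein bottle.)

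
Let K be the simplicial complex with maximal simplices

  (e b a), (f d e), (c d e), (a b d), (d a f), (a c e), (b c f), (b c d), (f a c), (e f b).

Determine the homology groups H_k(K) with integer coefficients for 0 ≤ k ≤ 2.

Order the vertices as a < b < c < d < e < f. Listing each simplex with vertices in this order, K has dimension 2 with simplices:

  0-simplices (6): a, b, c, d, e, f
  1-simplices (15): ab, ac, ad, ae, af, bc, bd, be, bf, cd, ce, cf, de, df, ef
  2-simplices (10): abd, abe, ace, acf, adf, bcd, bcf, bef, cde, def

giving chain groups C_0 ≅ Z^6, C_1 ≅ Z^15, C_2 ≅ Z^10.

∂_1: C_1 → C_0 maps an edge to its endpoints' difference, ∂[p,q] = q − p.
The resulting 6×15 matrix has rank 5, and its Smith normal form has invariant factors (1,1,1,1,1).

The boundary map ∂_2: C_2 → C_1 maps a triangle to the signed sum of its edges. For instance
  ∂ace = ce − ae + ac,
  ∂def = ef − df + de.
This gives a 15×10 integer matrix of rank 10; reducing to Smith normal form yields diagonal entries (1,1,1,1,1,1,1,1,1,2).

From H_k ≅ ker(∂_k) / im(∂_{k+1}) we obtain:

  H_0: rank C_0 − rank ∂_1 = 6 − 5 = 1, and the invariant factors of ∂_1 are all 1, so H_0 ≅ Z.
  H_1: rank ker ∂_1 − rank ∂_2 = (15 − 5) − 10 = 0, and ∂_2 has invariant factor 2 > 1, so H_1 ≅ Z/2Z.
  H_2: rank ker ∂_2 − rank ∂_3 = (10 − 10) − 0 = 0, and there is no ∂_3, so H_2 ≅ 0.

As a check, the Euler characteristic is 6 − 15 + 10 = 1, which agrees with 1 − 0 + 0 = 1.
(K is a triangulation of the real projective plane RP^2.)

H_0 = Z,  H_1 = Z/2Z,  H_2 = 0.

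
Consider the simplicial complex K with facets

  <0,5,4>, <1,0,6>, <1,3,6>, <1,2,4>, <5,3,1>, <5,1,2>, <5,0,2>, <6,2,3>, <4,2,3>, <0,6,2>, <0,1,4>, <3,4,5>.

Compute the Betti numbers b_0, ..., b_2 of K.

Fix the vertex order 0 < 1 < 2 < 3 < 4 < 5 < 6 and write every simplex with vertices in increasing order. Then dim K = 2 and the simplices of K are:

  0-simplices (7): [0], [1], [2], [3], [4], [5], [6]
  1-simplices (18): [0,1], [0,2], [0,4], [0,5], [0,6], [1,2], [1,3], [1,4], [1,5], [1,6], [2,3], [2,4], [2,5], [2,6], [3,4], [3,5], [3,6], [4,5]
  2-simplices (12): [0,1,4], [0,1,6], [0,2,5], [0,2,6], [0,4,5], [1,2,4], [1,2,5], [1,3,5], [1,3,6], [2,3,4], [2,3,6], [3,4,5]

so the chain groups are C_0 ≅ Z^7, C_1 ≅ Z^18, C_2 ≅ Z^12.

The boundary map ∂_1: C_1 → C_0 is given by ∂[p,q] = [q] − [p].
The resulting 7×18 matrix has rank 6, and its Smith normal form has invariant factors (1,1,1,1,1,1).

∂_2: C_2 → C_1 maps a triangle to the signed sum of its edges. For instance
  ∂[0,2,6] = [2,6] − [0,6] + [0,2],
  ∂[3,4,5] = [4,5] − [3,5] + [3,4].
As a 18×12 matrix over Z this has rank 12, with invariant factors (1,1,1,1,1,1,1,1,1,1,1,2).

From H_k ≅ ker(∂_k) / im(∂_{k+1}) we obtain:

  H_0: rank C_0 − rank ∂_1 = 7 − 6 = 1, and the invariant factors of ∂_1 are all 1, so H_0 = Z.
  H_1: rank ker ∂_1 − rank ∂_2 = (18 − 6) − 12 = 0, and ∂_2 has invariant factor 2 > 1, so H_1 = Z/2.
  H_2: rank ker ∂_2 − rank ∂_3 = (12 − 12) − 0 = 0, and there is no ∂_3, so H_2 = 0.

As a check, the Euler characteristic is 7 − 18 + 12 = 1, which agrees with 1 − 0 + 0 = 1.

Hence the Betti numbers are b_0 = 1, b_1 = 0, b_2 = 0.

b_0 = 1, b_1 = 0, b_2 = 0.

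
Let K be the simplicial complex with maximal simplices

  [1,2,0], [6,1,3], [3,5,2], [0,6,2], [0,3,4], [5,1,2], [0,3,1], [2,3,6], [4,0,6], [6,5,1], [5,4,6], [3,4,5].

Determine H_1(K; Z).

Take the total order 0 < 1 < 2 < 3 < 4 < 5 < 6 on the vertex set. Then K (dimension 2) consists of the simplices:

  0-simplices (7): [0], [1], [2], [3], [4], [5], [6]
  1-simplices (18): [0,1], [0,2], [0,3], [0,4], [0,6], [1,2], [1,3], [1,5], [1,6], [2,3], [2,5], [2,6], [3,4], [3,5], [3,6], [4,5], [4,6], [5,6]
  2-simplices (12): [0,1,2], [0,1,3], [0,2,6], [0,3,4], [0,4,6], [1,2,5], [1,3,6], [1,5,6], [2,3,5], [2,3,6], [3,4,5], [4,5,6]

Hence C_0 ≅ Z^7, C_1 ≅ Z^18, C_2 ≅ Z^12.

Boundary ∂_1: C_1 → C_0 maps an edge to its endpoints' difference, ∂[p,q] = q − p. For instance
  ∂[0,1] = [1] − [0].
This gives a 7×18 integer matrix of rank 6; reducing to Smith normal form yields diagonal entries (1,1,1,1,1,1).

The boundary map ∂_2: C_2 → C_1 sends each 2-simplex [p,q,r] to [q,r] − [p,r] + [p,q]. For instance
  ∂[1,2,5] = [2,5] − [1,5] + [1,2],
  ∂[0,2,6] = [2,6] − [0,6] + [0,2].
As a 18×12 matrix over Z this has rank 12, with invariant factors (1,1,1,1,1,1,1,1,1,1,1,2).

Reading off H_k = ker ∂_k / im ∂_{k+1}:

  H_1: rank ker ∂_1 − rank ∂_2 = (18 − 6) − 12 = 0, and ∂_2 has invariant factor 2 > 1, so H_1 ≅ Z/2.

(K is a triangulation of the real projective plane RP^2.)

H_1 ≅ Z/2.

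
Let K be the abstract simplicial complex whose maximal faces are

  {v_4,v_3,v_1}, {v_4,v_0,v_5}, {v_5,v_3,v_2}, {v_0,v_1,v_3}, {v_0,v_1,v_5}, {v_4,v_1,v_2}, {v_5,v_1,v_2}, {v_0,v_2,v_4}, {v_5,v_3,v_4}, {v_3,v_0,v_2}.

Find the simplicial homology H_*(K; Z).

H_0 = Z,  H_1 = Z_2,  H_2 = 0.

K has 6 vertices, 15 edges, 10 triangles.
rank ∂_0 = 0, rank ∂_1 = 5 ⇒ b_0 = 6 − 0 − 5 = 1; all invariant factors of ∂_1 are 1 so no torsion. So H_0 ≅ Z.
rank ∂_1 = 5, rank ∂_2 = 10 ⇒ b_1 = 15 − 5 − 10 = 0; ∂_2 has invariant factor(s) [2] giving torsion. So H_1 ≅ Z_2.
rank ∂_2 = 10, rank ∂_3 = 0 ⇒ b_2 = 10 − 10 − 0 = 0. So H_2 ≅ 0.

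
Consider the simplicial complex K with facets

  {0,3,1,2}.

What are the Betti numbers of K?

We work with the vertex ordering 0 < 1 < 2 < 3. The simplices of K, each written with vertices in increasing order, are:

  0-simplices (4): [0], [1], [2], [3]
  1-simplices (6): [0,1], [0,2], [0,3], [1,2], [1,3], [2,3]
  2-simplices (4): [0,1,2], [0,1,3], [0,2,3], [1,2,3]
  3-simplices (1): [0,1,2,3]

giving chain groups C_0 ≅ Z^4, C_1 ≅ Z^6, C_2 ≅ Z^4, C_3 ≅ Z^1.

The boundary map ∂_1: C_1 → C_0 is given by ∂[p,q] = [q] − [p].
As a 4×6 matrix over Z this has rank 3, with invariant factors (1,1,1).

Boundary ∂_2: C_2 → C_1 sends each 2-simplex [p,q,r] to [q,r] − [p,r] + [p,q]. For instance
  ∂[0,1,2] = [1,2] − [0,2] + [0,1],
  ∂[0,1,3] = [1,3] − [0,3] + [0,1].
As a 6×4 matrix over Z this has rank 3, with invariant factors (1,1,1).

∂_3: C_3 → C_2 sends each 3-simplex σ to the alternating sum Σ_i (−1)^i (σ with its i-th vertex removed). For instance
  ∂[0,1,2,3] = [1,2,3] − [0,2,3] + [0,1,3] − [0,1,2].
The resulting 4×1 matrix has rank 1, and its Smith normal form has invariant factors (1).

Reading off H_k = ker ∂_k / im ∂_{k+1}:

  H_0: rank C_0 − rank ∂_1 = 4 − 3 = 1, and the invariant factors of ∂_1 are all 1, so H_0 = Z.
  H_1: rank ker ∂_1 − rank ∂_2 = (6 − 3) − 3 = 0, and the invariant factors of ∂_2 are all 1, so H_1 = 0.
  H_2: rank ker ∂_2 − rank ∂_3 = (4 − 3) − 1 = 0, and the invariant factors of ∂_3 are all 1, so H_2 = 0.
  H_3: rank ker ∂_3 − rank ∂_4 = (1 − 1) − 0 = 0, and there is no ∂_4, so H_3 = 0.

As a check, the Euler characteristic is 4 − 6 + 4 − 1 = 1, which agrees with 1 − 0 + 0 − 0 = 1.

Hence the Betti numbers are b_0 = 1, b_1 = 0, b_2 = 0, b_3 = 0.

b_0 = 1, b_1 = 0, b_2 = 0, b_3 = 0.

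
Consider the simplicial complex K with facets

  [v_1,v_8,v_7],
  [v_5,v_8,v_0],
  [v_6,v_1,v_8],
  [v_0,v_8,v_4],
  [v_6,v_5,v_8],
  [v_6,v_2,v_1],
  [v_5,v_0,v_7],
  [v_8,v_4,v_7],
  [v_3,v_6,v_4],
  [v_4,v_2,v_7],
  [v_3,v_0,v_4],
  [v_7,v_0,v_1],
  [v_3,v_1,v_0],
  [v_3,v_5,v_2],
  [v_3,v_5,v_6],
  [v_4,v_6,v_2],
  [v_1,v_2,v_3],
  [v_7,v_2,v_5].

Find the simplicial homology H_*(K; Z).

H_0 = Z,  H_1 = Z × Z/2,  H_2 = 0.

Order the vertices as v_0 < v_1 < v_2 < v_3 < v_4 < v_5 < v_6 < v_7 < v_8. Listing each simplex with vertices in this order, K has dimension 2 with simplices:

  0-simplices (9): [v_0], [v_1], [v_2], [v_3], [v_4], [v_5], [v_6], [v_7], [v_8]
  1-simplices (27): (27 of them)
  2-simplices (18): (18 of them)

giving chain groups C_0 ≅ Z^9, C_1 ≅ Z^27, C_2 ≅ Z^18.

The boundary map ∂_1: C_1 → C_0 sends each edge [p,q] (with p < q) to q − p. For instance
  ∂[v_0,v_5] = [v_5] − [v_0].
The 9×27 boundary matrix has rank 8 and Smith normal form diag(1,1,1,1,1,1,1,1).

Boundary ∂_2: C_2 → C_1 acts by ∂[p,q,r] = [q,r] − [p,r] + [p,q]. For instance
  ∂[v_1,v_2,v_6] = [v_2,v_6] − [v_1,v_6] + [v_1,v_2],
  ∂[v_1,v_6,v_8] = [v_6,v_8] − [v_1,v_8] + [v_1,v_6].
The 27×18 boundary matrix has rank 18 and Smith normal form diag(1,1,1,1,1,1,1,1,1,1,1,1,1,1,1,1,1,2).

Computing H_k = (kernel of ∂_k) / (image of ∂_{k+1}):

  H_0: rank C_0 − rank ∂_1 = 9 − 8 = 1, and the invariant factors of ∂_1 are all 1, so H_0 ≅ Z.
  H_1: rank ker ∂_1 − rank ∂_2 = (27 − 8) − 18 = 1, and ∂_2 has invariant factor 2 > 1, so H_1 ≅ Z × Z/2.
  H_2: rank ker ∂_2 − rank ∂_3 = (18 − 18) − 0 = 0, and there is no ∂_3, so H_2 ≅ 0.

As a check, the Euler characteristic is 9 − 27 + 18 = 0, which agrees with 1 − 1 + 0 = 0.
(K is a triangulation of the Klein bottle.)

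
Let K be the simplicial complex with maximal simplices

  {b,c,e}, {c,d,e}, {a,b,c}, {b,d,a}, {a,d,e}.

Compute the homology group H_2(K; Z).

Take the total order a < b < c < d < e on the vertex set. Then K (dimension 2) consists of the simplices:

  0-simplices (5): a, b, c, d, e
  1-simplices (10): ab, ac, ad, ae, bc, bd, be, cd, ce, de
  2-simplices (5): abc, abd, ade, bce, cde

so the chain groups are C_0 ≅ Z^5, C_1 ≅ Z^10, C_2 ≅ Z^5.

Boundary ∂_1: C_1 → C_0 sends each edge [p,q] (with p < q) to q − p. For instance
  ∂ce = e − c.
This gives a 5×10 integer matrix of rank 4; reducing to Smith normal form yields diagonal entries (1,1,1,1).

Boundary ∂_2: C_2 → C_1 maps a triangle to the signed sum of its edges. For instance
  ∂abd = bd − ad + ab,
  ∂ade = de − ae + ad.
This gives a 10×5 integer matrix of rank 5; reducing to Smith normal form yields diagonal entries (1,1,1,1,1).

Now H_k = ker ∂_k / im ∂_{k+1}, so:

  H_2: rank ker ∂_2 − rank ∂_3 = (5 − 5) − 0 = 0, and there is no ∂_3, so H_2 ≅ 0.

H_2 ≅ 0.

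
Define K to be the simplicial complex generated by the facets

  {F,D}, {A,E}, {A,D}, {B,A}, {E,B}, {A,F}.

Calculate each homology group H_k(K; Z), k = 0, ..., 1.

H_0 ≅ Z,  H_1 ≅ Z^2.

Take the total order A < B < D < E < F on the vertex set. Then K (dimension 1) consists of the simplices:

  0-simplices (5): A, B, D, E, F
  1-simplices (6): AB, AD, AE, AF, BE, DF

Hence C_0 ≅ Z^5, C_1 ≅ Z^6.

The boundary map ∂_1: C_1 → C_0 is given by ∂[p,q] = [q] − [p].
As a 5×6 matrix over Z this has rank 4, with invariant factors (1,1,1,1).

From H_k ≅ ker(∂_k) / im(∂_{k+1}) we obtain:

  H_0: rank C_0 − rank ∂_1 = 5 − 4 = 1, and the invariant factors of ∂_1 are all 1, so H_0 = Z.
  H_1: rank ker ∂_1 − rank ∂_2 = (6 − 4) − 0 = 2, and there is no ∂_2, so H_1 = Z^2.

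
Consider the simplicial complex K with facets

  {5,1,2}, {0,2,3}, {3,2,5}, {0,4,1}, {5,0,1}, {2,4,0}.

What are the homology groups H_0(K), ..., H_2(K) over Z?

We work with the vertex ordering 0 < 1 < 2 < 3 < 4 < 5. The simplices of K, each written with vertices in increasing order, are:

  0-simplices (6): [0], [1], [2], [3], [4], [5]
  1-simplices (12): [0,1], [0,2], [0,3], [0,4], [0,5], [1,2], [1,4], [1,5], [2,3], [2,4], [2,5], [3,5]
  2-simplices (6): [0,1,4], [0,1,5], [0,2,3], [0,2,4], [1,2,5], [2,3,5]

Hence C_0 ≅ Z^6, C_1 ≅ Z^12, C_2 ≅ Z^6.

∂_1: C_1 → C_0 is given by ∂[p,q] = [q] − [p].
As a 6×12 matrix over Z this has rank 5, with invariant factors (1,1,1,1,1).

The boundary map ∂_2: C_2 → C_1 acts by ∂[p,q,r] = [q,r] − [p,r] + [p,q]. For instance
  ∂[1,2,5] = [2,5] − [1,5] + [1,2],
  ∂[0,2,4] = [2,4] − [0,4] + [0,2].
As a 12×6 matrix over Z this has rank 6, with invariant factors (1,1,1,1,1,1).

Computing H_k = (kernel of ∂_k) / (image of ∂_{k+1}):

  H_0: rank C_0 − rank ∂_1 = 6 − 5 = 1, and the invariant factors of ∂_1 are all 1, so H_0 ≅ Z.
  H_1: rank ker ∂_1 − rank ∂_2 = (12 − 5) − 6 = 1, and the invariant factors of ∂_2 are all 1, so H_1 ≅ Z.
  H_2: rank ker ∂_2 − rank ∂_3 = (6 − 6) − 0 = 0, and there is no ∂_3, so H_2 ≅ 0.

As a check, the Euler characteristic is 6 − 12 + 6 = 0, which agrees with 1 − 1 + 0 = 0.
(K is a triangulation of the cylinder S^1 x I.)

H_0 ≅ Z,  H_1 ≅ Z,  H_2 = 0.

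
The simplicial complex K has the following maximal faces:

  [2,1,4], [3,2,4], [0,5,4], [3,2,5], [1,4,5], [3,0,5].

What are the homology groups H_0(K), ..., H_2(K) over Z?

Take the total order 0 < 1 < 2 < 3 < 4 < 5 on the vertex set. Then K (dimension 2) consists of the simplices:

  0-simplices (6): [0], [1], [2], [3], [4], [5]
  1-simplices (12): [0,3], [0,4], [0,5], [1,2], [1,4], [1,5], [2,3], [2,4], [2,5], [3,4], [3,5], [4,5]
  2-simplices (6): [0,3,5], [0,4,5], [1,2,4], [1,4,5], [2,3,4], [2,3,5]

giving chain groups C_0 ≅ Z^6, C_1 ≅ Z^12, C_2 ≅ Z^6.

Boundary ∂_1: C_1 → C_0 sends each edge [p,q] (with p < q) to q − p.
The resulting 6×12 matrix has rank 5, and its Smith normal form has invariant factors (1,1,1,1,1).

Boundary ∂_2: C_2 → C_1 maps a triangle to the signed sum of its edges. For instance
  ∂[0,4,5] = [4,5] − [0,5] + [0,4],
  ∂[1,4,5] = [4,5] − [1,5] + [1,4].
As a 12×6 matrix over Z this has rank 6, with invariant factors (1,1,1,1,1,1).

Now H_k = ker ∂_k / im ∂_{k+1}, so:

  H_0: rank C_0 − rank ∂_1 = 6 − 5 = 1, and the invariant factors of ∂_1 are all 1, so H_0 ≅ Z.
  H_1: rank ker ∂_1 − rank ∂_2 = (12 − 5) − 6 = 1, and the invariant factors of ∂_2 are all 1, so H_1 ≅ Z.
  H_2: rank ker ∂_2 − rank ∂_3 = (6 − 6) − 0 = 0, and there is no ∂_3, so H_2 ≅ 0.

H_0 ≅ Z,  H_1 ≅ Z,  H_2 = 0.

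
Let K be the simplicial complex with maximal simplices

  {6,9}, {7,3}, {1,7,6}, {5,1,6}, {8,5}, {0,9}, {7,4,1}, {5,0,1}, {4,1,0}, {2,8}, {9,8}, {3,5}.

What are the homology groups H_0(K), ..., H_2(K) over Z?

H_0 = Z,  H_1 = Z^3,  H_2 = 0.

K has 10 vertices, 17 edges, 5 triangles.
rank ∂_0 = 0, rank ∂_1 = 9 ⇒ b_0 = 10 − 0 − 9 = 1; all invariant factors of ∂_1 are 1 so no torsion. So H_0 = Z.
rank ∂_1 = 9, rank ∂_2 = 5 ⇒ b_1 = 17 − 9 − 5 = 3; all invariant factors of ∂_2 are 1 so no torsion. So H_1 = Z^3.
rank ∂_2 = 5, rank ∂_3 = 0 ⇒ b_2 = 5 − 5 − 0 = 0. So H_2 = 0.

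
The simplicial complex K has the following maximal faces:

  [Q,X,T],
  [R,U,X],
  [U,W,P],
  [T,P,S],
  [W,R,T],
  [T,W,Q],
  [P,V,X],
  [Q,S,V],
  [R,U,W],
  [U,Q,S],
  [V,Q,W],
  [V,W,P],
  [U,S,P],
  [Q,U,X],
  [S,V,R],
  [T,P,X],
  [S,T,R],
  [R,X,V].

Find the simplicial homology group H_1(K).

Take the total order P < Q < R < S < T < U < V < W < X on the vertex set. Then K (dimension 2) consists of the simplices:

  0-simplices (9): P, Q, R, S, T, U, V, W, X
  1-simplices (27): PS, PT, PU, PV, PW, PX, QS, QT, QU, QV, QW, QX, RS, RT, RU, RV, RW, RX, ST, SU, SV, TW, TX, UW, UX, VW, VX
  2-simplices (18): PST, PSU, PTX, PUW, PVW, PVX, QSU, QSV, QTW, QTX, QUX, QVW, RST, RSV, RTW, RUW, RUX, RVX

so the chain groups are C_0 ≅ Z^9, C_1 ≅ Z^27, C_2 ≅ Z^18.

The boundary map ∂_1: C_1 → C_0 maps an edge to its endpoints' difference, ∂[p,q] = q − p. For instance
  ∂PS = S − P.
This gives a 9×27 integer matrix of rank 8; reducing to Smith normal form yields diagonal entries (1,1,1,1,1,1,1,1).

Boundary ∂_2: C_2 → C_1 acts by ∂[p,q,r] = [q,r] − [p,r] + [p,q]. For instance
  ∂QVW = VW − QW + QV,
  ∂PUW = UW − PW + PU.
As a 27×18 matrix over Z this has rank 17, with invariant factors (1,1,1,1,1,1,1,1,1,1,1,1,1,1,1,1,1).

Reading off H_k = ker ∂_k / im ∂_{k+1}:

  H_1: rank ker ∂_1 − rank ∂_2 = (27 − 8) − 17 = 2, and the invariant factors of ∂_2 are all 1, so H_1 = Z^2.

H_1 ≅ Z^2.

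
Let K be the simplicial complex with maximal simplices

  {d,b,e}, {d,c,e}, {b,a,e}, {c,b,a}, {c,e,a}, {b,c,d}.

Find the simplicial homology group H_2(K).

K has 5 vertices, 9 edges, 6 triangles.
rank ∂_2 = 5, rank ∂_3 = 0 ⇒ b_2 = 6 − 5 − 0 = 1. So H_2 ≅ Z.

H_2 ≅ Z.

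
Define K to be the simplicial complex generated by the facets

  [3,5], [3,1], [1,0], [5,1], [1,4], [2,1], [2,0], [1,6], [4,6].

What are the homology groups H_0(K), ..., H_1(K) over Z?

H_0 ≅ Z,  H_1 ≅ Z^3.

Take the total order 0 < 1 < 2 < 3 < 4 < 5 < 6 on the vertex set. Then K (dimension 1) consists of the simplices:

  0-simplices (7): [0], [1], [2], [3], [4], [5], [6]
  1-simplices (9): [0,1], [0,2], [1,2], [1,3], [1,4], [1,5], [1,6], [3,5], [4,6]

Hence C_0 ≅ Z^7, C_1 ≅ Z^9.

Boundary ∂_1: C_1 → C_0 is given by ∂[p,q] = [q] − [p]. For instance
  ∂[0,2] = [2] − [0].
This gives a 7×9 integer matrix of rank 6; reducing to Smith normal form yields diagonal entries (1,1,1,1,1,1).

Reading off H_k = ker ∂_k / im ∂_{k+1}:

  H_0: rank C_0 − rank ∂_1 = 7 − 6 = 1, and the invariant factors of ∂_1 are all 1, so H_0 = Z.
  H_1: rank ker ∂_1 − rank ∂_2 = (9 − 6) − 0 = 3, and there is no ∂_2, so H_1 = Z^3.

As a check, the Euler characteristic is 7 − 9 = -2, which agrees with 1 − 3 = -2.
(K is a triangulation of a wedge of 3 circles.)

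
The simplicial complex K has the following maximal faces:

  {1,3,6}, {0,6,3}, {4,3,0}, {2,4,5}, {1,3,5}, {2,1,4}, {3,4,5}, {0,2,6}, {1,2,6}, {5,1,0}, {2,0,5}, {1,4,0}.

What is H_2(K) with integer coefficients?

H_2 ≅ 0.

Fix the vertex order 0 < 1 < 2 < 3 < 4 < 5 < 6 and write every simplex with vertices in increasing order. Then dim K = 2 and the simplices of K are:

  0-simplices (7): [0], [1], [2], [3], [4], [5], [6]
  1-simplices (18): [0,1], [0,2], [0,3], [0,4], [0,5], [0,6], [1,2], [1,3], [1,4], [1,5], [1,6], [2,4], [2,5], [2,6], [3,4], [3,5], [3,6], [4,5]
  2-simplices (12): [0,1,4], [0,1,5], [0,2,5], [0,2,6], [0,3,4], [0,3,6], [1,2,4], [1,2,6], [1,3,5], [1,3,6], [2,4,5], [3,4,5]

Hence C_0 ≅ Z^7, C_1 ≅ Z^18, C_2 ≅ Z^12.

∂_1: C_1 → C_0 is given by ∂[p,q] = [q] − [p].
The 7×18 boundary matrix has rank 6 and Smith normal form diag(1,1,1,1,1,1).

∂_2: C_2 → C_1 sends each 2-simplex [p,q,r] to [q,r] − [p,r] + [p,q]. For instance
  ∂[3,4,5] = [4,5] − [3,5] + [3,4],
  ∂[1,2,6] = [2,6] − [1,6] + [1,2].
As a 18×12 matrix over Z this has rank 12, with invariant factors (1,1,1,1,1,1,1,1,1,1,1,2).

From H_k ≅ ker(∂_k) / im(∂_{k+1}) we obtain:

  H_2: rank ker ∂_2 − rank ∂_3 = (12 − 12) − 0 = 0, and there is no ∂_3, so H_2 = 0.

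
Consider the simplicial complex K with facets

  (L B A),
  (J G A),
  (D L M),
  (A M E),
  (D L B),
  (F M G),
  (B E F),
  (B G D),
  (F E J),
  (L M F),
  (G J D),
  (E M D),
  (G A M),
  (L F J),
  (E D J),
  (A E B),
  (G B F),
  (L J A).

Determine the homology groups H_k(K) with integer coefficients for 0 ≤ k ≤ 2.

Fix the vertex order A < B < D < E < F < G < J < L < M and write every simplex with vertices in increasing order. Then dim K = 2 and the simplices of K are:

  0-simplices (9): A, B, D, E, F, G, J, L, M
  1-simplices (27): AB, AE, AG, AJ, AL, AM, BD, BE, BF, BG, BL, DE, DG, DJ, DL, DM, EF, EJ, EM, FG, FJ, FL, FM, GJ, GM, JL, LM
  2-simplices (18): ABE, ABL, AEM, AGJ, AGM, AJL, BDG, BDL, BEF, BFG, DEJ, DEM, DGJ, DLM, EFJ, FGM, FJL, FLM

so the chain groups are C_0 ≅ Z^9, C_1 ≅ Z^27, C_2 ≅ Z^18.

Boundary ∂_1: C_1 → C_0 maps an edge to its endpoints' difference, ∂[p,q] = q − p.
This gives a 9×27 integer matrix of rank 8; reducing to Smith normal form yields diagonal entries (1,1,1,1,1,1,1,1).

Boundary ∂_2: C_2 → C_1 acts by ∂[p,q,r] = [q,r] − [p,r] + [p,q]. For instance
  ∂FGM = GM − FM + FG,
  ∂ABL = BL − AL + AB.
This gives a 27×18 integer matrix of rank 17; reducing to Smith normal form yields diagonal entries (1,1,1,1,1,1,1,1,1,1,1,1,1,1,1,1,1).

From H_k ≅ ker(∂_k) / im(∂_{k+1}) we obtain:

  H_0: rank C_0 − rank ∂_1 = 9 − 8 = 1, and the invariant factors of ∂_1 are all 1, so H_0 = Z.
  H_1: rank ker ∂_1 − rank ∂_2 = (27 − 8) − 17 = 2, and the invariant factors of ∂_2 are all 1, so H_1 = Z^2.
  H_2: rank ker ∂_2 − rank ∂_3 = (18 − 17) − 0 = 1, and there is no ∂_3, so H_2 = Z.

H_0 ≅ Z,  H_1 ≅ Z^2,  H_2 ≅ Z.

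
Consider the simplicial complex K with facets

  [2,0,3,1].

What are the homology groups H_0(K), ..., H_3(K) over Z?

K has 4 vertices, 6 edges, 4 triangles, 1 3-simplex.
rank ∂_0 = 0, rank ∂_1 = 3 ⇒ b_0 = 4 − 0 − 3 = 1; all invariant factors of ∂_1 are 1 so no torsion. So H_0 ≅ Z.
rank ∂_1 = 3, rank ∂_2 = 3 ⇒ b_1 = 6 − 3 − 3 = 0; all invariant factors of ∂_2 are 1 so no torsion. So H_1 ≅ 0.
rank ∂_2 = 3, rank ∂_3 = 1 ⇒ b_2 = 4 − 3 − 1 = 0; all invariant factors of ∂_3 are 1 so no torsion. So H_2 ≅ 0.
rank ∂_3 = 1, rank ∂_4 = 0 ⇒ b_3 = 1 − 1 − 0 = 0. So H_3 ≅ 0.

H_0 ≅ Z,  H_1 = 0,  H_2 = 0,  H_3 = 0.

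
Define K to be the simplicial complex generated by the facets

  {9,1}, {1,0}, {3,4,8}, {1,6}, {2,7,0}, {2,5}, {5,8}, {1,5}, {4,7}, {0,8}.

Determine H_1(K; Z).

K has 10 vertices, 14 edges, 2 triangles.
rank ∂_1 = 9, rank ∂_2 = 2 ⇒ b_1 = 14 − 9 − 2 = 3; all invariant factors of ∂_2 are 1 so no torsion. So H_1 ≅ Z^3.

H_1 = Z^3.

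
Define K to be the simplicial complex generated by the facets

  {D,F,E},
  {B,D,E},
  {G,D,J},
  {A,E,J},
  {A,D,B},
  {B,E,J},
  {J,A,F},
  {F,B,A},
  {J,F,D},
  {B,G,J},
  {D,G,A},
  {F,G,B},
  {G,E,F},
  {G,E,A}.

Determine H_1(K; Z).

Fix the vertex order A < B < D < E < F < G < J and write every simplex with vertices in increasing order. Then dim K = 2 and the simplices of K are:

  0-simplices (7): A, B, D, E, F, G, J
  1-simplices (21): AB, AD, AE, AF, AG, AJ, BD, BE, BF, BG, BJ, DE, DF, DG, DJ, EF, EG, EJ, FG, FJ, GJ
  2-simplices (14): ABD, ABF, ADG, AEG, AEJ, AFJ, BDE, BEJ, BFG, BGJ, DEF, DFJ, DGJ, EFG

Hence C_0 ≅ Z^7, C_1 ≅ Z^21, C_2 ≅ Z^14.

The boundary map ∂_1: C_1 → C_0 is given by ∂[p,q] = [q] − [p].
The 7×21 boundary matrix has rank 6 and Smith normal form diag(1,1,1,1,1,1).

The boundary map ∂_2: C_2 → C_1 acts by ∂[p,q,r] = [q,r] − [p,r] + [p,q]. For instance
  ∂ABF = BF − AF + AB,
  ∂AEG = EG − AG + AE.
The 21×14 boundary matrix has rank 13 and Smith normal form diag(1,1,1,1,1,1,1,1,1,1,1,1,1).

From H_k ≅ ker(∂_k) / im(∂_{k+1}) we obtain:

  H_1: rank ker ∂_1 − rank ∂_2 = (21 − 6) − 13 = 2, and the invariant factors of ∂_2 are all 1, so H_1 = Z^2.

H_1 ≅ Z^2.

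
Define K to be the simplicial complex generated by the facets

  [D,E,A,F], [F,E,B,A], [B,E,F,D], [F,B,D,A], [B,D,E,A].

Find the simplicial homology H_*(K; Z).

H_0 ≅ Z,  H_1 = 0,  H_2 = 0,  H_3 ≅ Z.

Fix the vertex order A < B < D < E < F and write every simplex with vertices in increasing order. Then dim K = 3 and the simplices of K are:

  0-simplices (5): A, B, D, E, F
  1-simplices (10): AB, AD, AE, AF, BD, BE, BF, DE, DF, EF
  2-simplices (10): ABD, ABE, ABF, ADE, ADF, AEF, BDE, BDF, BEF, DEF
  3-simplices (5): ABDE, ABDF, ABEF, ADEF, BDEF

giving chain groups C_0 ≅ Z^5, C_1 ≅ Z^10, C_2 ≅ Z^10, C_3 ≅ Z^5.

∂_1: C_1 → C_0 sends each edge [p,q] (with p < q) to q − p.
This gives a 5×10 integer matrix of rank 4; reducing to Smith normal form yields diagonal entries (1,1,1,1).

Boundary ∂_2: C_2 → C_1 maps a triangle to the signed sum of its edges. For instance
  ∂ADE = DE − AE + AD,
  ∂ADF = DF − AF + AD.
As a 10×10 matrix over Z this has rank 6, with invariant factors (1,1,1,1,1,1).

Boundary ∂_3: C_3 → C_2 sends each 3-simplex σ to the alternating sum Σ_i (−1)^i (σ with its i-th vertex removed). For instance
  ∂ADEF = DEF − AEF + ADF − ADE,
  ∂ABDF = BDF − ADF + ABF − ABD.
The resulting 10×5 matrix has rank 4, and its Smith normal form has invariant factors (1,1,1,1).

Now H_k = ker ∂_k / im ∂_{k+1}, so:

  H_0: rank C_0 − rank ∂_1 = 5 − 4 = 1, and the invariant factors of ∂_1 are all 1, so H_0 ≅ Z.
  H_1: rank ker ∂_1 − rank ∂_2 = (10 − 4) − 6 = 0, and the invariant factors of ∂_2 are all 1, so H_1 ≅ 0.
  H_2: rank ker ∂_2 − rank ∂_3 = (10 − 6) − 4 = 0, and the invariant factors of ∂_3 are all 1, so H_2 ≅ 0.
  H_3: rank ker ∂_3 − rank ∂_4 = (5 − 4) − 0 = 1, and there is no ∂_4, so H_3 ≅ Z.

As a check, the Euler characteristic is 5 − 10 + 10 − 5 = 0, which agrees with 1 − 0 + 0 − 1 = 0.
(K is a triangulation of the 3-sphere S^3.)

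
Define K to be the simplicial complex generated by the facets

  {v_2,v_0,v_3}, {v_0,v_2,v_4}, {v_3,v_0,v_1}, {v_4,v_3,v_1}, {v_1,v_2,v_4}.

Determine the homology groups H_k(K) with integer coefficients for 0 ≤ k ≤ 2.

We work with the vertex ordering v_0 < v_1 < v_2 < v_3 < v_4. The simplices of K, each written with vertices in increasing order, are:

  0-simplices (5): [v_0], [v_1], [v_2], [v_3], [v_4]
  1-simplices (10): [v_0,v_1], [v_0,v_2], [v_0,v_3], [v_0,v_4], [v_1,v_2], [v_1,v_3], [v_1,v_4], [v_2,v_3], [v_2,v_4], [v_3,v_4]
  2-simplices (5): [v_0,v_1,v_3], [v_0,v_2,v_3], [v_0,v_2,v_4], [v_1,v_2,v_4], [v_1,v_3,v_4]

so the chain groups are C_0 ≅ Z^5, C_1 ≅ Z^10, C_2 ≅ Z^5.

Boundary ∂_1: C_1 → C_0 is given by ∂[p,q] = [q] − [p]. For instance
  ∂[v_0,v_4] = [v_4] − [v_0].
This gives a 5×10 integer matrix of rank 4; reducing to Smith normal form yields diagonal entries (1,1,1,1).

∂_2: C_2 → C_1 acts by ∂[p,q,r] = [q,r] − [p,r] + [p,q]. For instance
  ∂[v_1,v_2,v_4] = [v_2,v_4] − [v_1,v_4] + [v_1,v_2],
  ∂[v_0,v_2,v_4] = [v_2,v_4] − [v_0,v_4] + [v_0,v_2].
This gives a 10×5 integer matrix of rank 5; reducing to Smith normal form yields diagonal entries (1,1,1,1,1).

Now H_k = ker ∂_k / im ∂_{k+1}, so:

  H_0: rank C_0 − rank ∂_1 = 5 − 4 = 1, and the invariant factors of ∂_1 are all 1, so H_0 = Z.
  H_1: rank ker ∂_1 − rank ∂_2 = (10 − 4) − 5 = 1, and the invariant factors of ∂_2 are all 1, so H_1 = Z.
  H_2: rank ker ∂_2 − rank ∂_3 = (5 − 5) − 0 = 0, and there is no ∂_3, so H_2 = 0.

H_0 ≅ Z,  H_1 ≅ Z,  H_2 = 0.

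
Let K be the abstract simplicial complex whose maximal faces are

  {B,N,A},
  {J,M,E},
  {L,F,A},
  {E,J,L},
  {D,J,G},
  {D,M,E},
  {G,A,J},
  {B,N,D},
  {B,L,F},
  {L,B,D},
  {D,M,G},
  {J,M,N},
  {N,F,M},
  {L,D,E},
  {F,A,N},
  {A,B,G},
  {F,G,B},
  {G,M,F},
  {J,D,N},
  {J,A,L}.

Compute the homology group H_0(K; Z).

H_0 = Z.

Fix the vertex order A < B < D < E < F < G < J < L < M < N and write every simplex with vertices in increasing order. Then dim K = 2 and the simplices of K are:

  0-simplices (10): A, B, D, E, F, G, J, L, M, N
  1-simplices (30): AB, AF, AG, AJ, AL, AN, BD, BF, BG, BL, BN, DE, DG, DJ, DL, DM, DN, EJ, EL, EM, FG, FL, FM, FN, GJ, GM, JL, JM, JN, MN
  2-simplices (20): ABG, ABN, AFL, AFN, AGJ, AJL, BDL, BDN, BFG, BFL, DEL, DEM, DGJ, DGM, DJN, EJL, EJM, FGM, FMN, JMN

Hence C_0 ≅ Z^10, C_1 ≅ Z^30, C_2 ≅ Z^20.

∂_1: C_1 → C_0 is given by ∂[p,q] = [q] − [p]. For instance
  ∂DE = E − D.
The 10×30 boundary matrix has rank 9 and Smith normal form diag(1,1,1,1,1,1,1,1,1).

The boundary map ∂_2: C_2 → C_1 sends each 2-simplex [p,q,r] to [q,r] − [p,r] + [p,q]. For instance
  ∂AJL = JL − AL + AJ,
  ∂DEL = EL − DL + DE.
This gives a 30×20 integer matrix of rank 20; reducing to Smith normal form yields diagonal entries (1,1,1,1,1,1,1,1,1,1,1,1,1,1,1,1,1,1,1,2).

Reading off H_k = ker ∂_k / im ∂_{k+1}:

  H_0: rank C_0 − rank ∂_1 = 10 − 9 = 1, and the invariant factors of ∂_1 are all 1, so H_0 = Z.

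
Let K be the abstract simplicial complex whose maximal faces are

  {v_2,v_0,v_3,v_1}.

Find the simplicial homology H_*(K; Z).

We work with the vertex ordering v_0 < v_1 < v_2 < v_3. The simplices of K, each written with vertices in increasing order, are:

  0-simplices (4): [v_0], [v_1], [v_2], [v_3]
  1-simplices (6): [v_0,v_1], [v_0,v_2], [v_0,v_3], [v_1,v_2], [v_1,v_3], [v_2,v_3]
  2-simplices (4): [v_0,v_1,v_2], [v_0,v_1,v_3], [v_0,v_2,v_3], [v_1,v_2,v_3]
  3-simplices (1): [v_0,v_1,v_2,v_3]

Hence C_0 ≅ Z^4, C_1 ≅ Z^6, C_2 ≅ Z^4, C_3 ≅ Z^1.

The boundary map ∂_1: C_1 → C_0 maps an edge to its endpoints' difference, ∂[p,q] = q − p.
As a 4×6 matrix over Z this has rank 3, with invariant factors (1,1,1).

∂_2: C_2 → C_1 maps a triangle to the signed sum of its edges. For instance
  ∂[v_0,v_1,v_3] = [v_1,v_3] − [v_0,v_3] + [v_0,v_1],
  ∂[v_1,v_2,v_3] = [v_2,v_3] − [v_1,v_3] + [v_1,v_2].
This gives a 6×4 integer matrix of rank 3; reducing to Smith normal form yields diagonal entries (1,1,1).

The boundary map ∂_3: C_3 → C_2 sends each 3-simplex σ to the alternating sum Σ_i (−1)^i (σ with its i-th vertex removed). For instance
  ∂[v_0,v_1,v_2,v_3] = [v_1,v_2,v_3] − [v_0,v_2,v_3] + [v_0,v_1,v_3] − [v_0,v_1,v_2].
The resulting 4×1 matrix has rank 1, and its Smith normal form has invariant factors (1).

Computing H_k = (kernel of ∂_k) / (image of ∂_{k+1}):

  H_0: rank C_0 − rank ∂_1 = 4 − 3 = 1, and the invariant factors of ∂_1 are all 1, so H_0 = Z.
  H_1: rank ker ∂_1 − rank ∂_2 = (6 − 3) − 3 = 0, and the invariant factors of ∂_2 are all 1, so H_1 = 0.
  H_2: rank ker ∂_2 − rank ∂_3 = (4 − 3) − 1 = 0, and the invariant factors of ∂_3 are all 1, so H_2 = 0.
  H_3: rank ker ∂_3 − rank ∂_4 = (1 − 1) − 0 = 0, and there is no ∂_4, so H_3 = 0.

As a check, the Euler characteristic is 4 − 6 + 4 − 1 = 1, which agrees with 1 − 0 + 0 − 0 = 1.

H_0 ≅ Z,  H_1 = 0,  H_2 = 0,  H_3 = 0.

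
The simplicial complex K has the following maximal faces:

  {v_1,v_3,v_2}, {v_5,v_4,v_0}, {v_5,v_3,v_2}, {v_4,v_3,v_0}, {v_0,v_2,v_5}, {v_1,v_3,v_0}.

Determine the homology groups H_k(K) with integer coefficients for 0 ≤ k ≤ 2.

K has 6 vertices, 12 edges, 6 triangles.
rank ∂_0 = 0, rank ∂_1 = 5 ⇒ b_0 = 6 − 0 − 5 = 1; all invariant factors of ∂_1 are 1 so no torsion. So H_0 = Z.
rank ∂_1 = 5, rank ∂_2 = 6 ⇒ b_1 = 12 − 5 − 6 = 1; all invariant factors of ∂_2 are 1 so no torsion. So H_1 = Z.
rank ∂_2 = 6, rank ∂_3 = 0 ⇒ b_2 = 6 − 6 − 0 = 0. So H_2 = 0.

H_0 = Z,  H_1 = Z,  H_2 = 0.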